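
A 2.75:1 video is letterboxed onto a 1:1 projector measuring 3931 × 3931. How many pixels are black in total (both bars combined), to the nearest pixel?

9833575 pixels

Since 2.750 > 1.000, the video is width-limited.
That makes the image 1429.4545 px tall (3931 / 2.750).
Black = 3931 − 1429.4545 = 2501.5455 px.
That's 2501.5455 × 3931 ≈ 9833575 black pixels.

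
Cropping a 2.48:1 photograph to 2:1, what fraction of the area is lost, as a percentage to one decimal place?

2:1 is narrower than 2.48:1, so the crop keeps the full height and trims the width.
(2.000)/(2.480) ≈ 0.806 of the area survives, leaving 19.35% discarded.

19.4%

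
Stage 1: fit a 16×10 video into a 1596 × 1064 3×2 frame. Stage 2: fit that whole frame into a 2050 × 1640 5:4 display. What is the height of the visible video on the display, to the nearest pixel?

16×10 in 1596×1064: fills the width, so the video is 1596.00 × 997.50.
The 3×2 canvas is width-limited in 2050×1640, giving 2050.00 × 1366.67; scale factor 1.2845.
Applying the same ×1.2845: 997.50 → 1281.25.

1281 px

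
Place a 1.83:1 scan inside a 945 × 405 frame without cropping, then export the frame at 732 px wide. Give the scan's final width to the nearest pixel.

At 945×405 the scan is height-limited, so width = 405 × 1.830 ≈ 741.15 px.
Resizing to 732 px wide multiplies everything by 0.7746: 741.15 → 574.10 px.

574 px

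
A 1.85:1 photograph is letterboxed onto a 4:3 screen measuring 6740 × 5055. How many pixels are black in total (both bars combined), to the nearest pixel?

1.85:1 is wider than 4:3, so it spans the full width.
The photograph is 6740 / 1.850 ≈ 3643.2432 px tall.
Leftover height: 5055 − 3643.2432 = 1411.7568 px.
Across the 6740-px span: 1411.7568 × 6740 ≈ 9515241 px.

9515241 pixels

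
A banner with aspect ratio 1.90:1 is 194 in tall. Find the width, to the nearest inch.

Width = 194 × 1.900 = 368.60.

369 in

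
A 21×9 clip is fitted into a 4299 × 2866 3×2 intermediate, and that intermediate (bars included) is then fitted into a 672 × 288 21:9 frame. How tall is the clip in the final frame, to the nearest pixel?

21×9 in 4299×2866: fills the width, so the clip is 4299.00 × 1842.43.
Second fit — the 3×2 canvas into 672×288 spans the height: 432.00 × 288.00 (×0.1005 from 4299×2866).
So the clip's height is 1842.43 × 0.1005 ≈ 185.14.

185 px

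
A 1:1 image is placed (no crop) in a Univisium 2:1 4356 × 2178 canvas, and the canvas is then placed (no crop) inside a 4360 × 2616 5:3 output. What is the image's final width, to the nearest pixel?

2180 px

Inside the 4356×2178 canvas the image is height-limited at 2178.00 × 2178.00.
Second fit — the Univisium 2:1 canvas into 4360×2616 spans the width: 4360.00 × 2180.00 (×1.0009 from 4356×2178).
So the image's width is 2178.00 × 1.0009 ≈ 2180.00.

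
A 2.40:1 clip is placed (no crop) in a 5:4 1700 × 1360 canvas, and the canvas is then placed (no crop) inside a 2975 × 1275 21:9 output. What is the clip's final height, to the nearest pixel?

2.40:1 in 1700×1360: fills the width, so the clip is 1700.00 × 708.33.
The 5:4 canvas is height-limited in 2975×1275, giving 1593.75 × 1275.00; scale factor 0.9375.
Applying the same ×0.9375: 708.33 → 664.06.

664 px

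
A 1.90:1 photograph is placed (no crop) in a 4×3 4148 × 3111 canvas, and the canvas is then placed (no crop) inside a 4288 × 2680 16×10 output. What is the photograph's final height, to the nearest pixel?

1881 px

Inside the 4148×3111 canvas the photograph is width-limited at 4148.00 × 2183.16.
Second fit — the 4×3 canvas into 4288×2680 spans the height: 3573.33 × 2680.00 (×0.8615 from 4148×3111).
So the photograph's height is 2183.16 × 0.8615 ≈ 1880.70.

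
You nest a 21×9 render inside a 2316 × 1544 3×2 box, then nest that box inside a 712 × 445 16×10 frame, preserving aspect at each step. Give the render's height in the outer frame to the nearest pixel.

286 px

First fit — 21×9 into 2316×1544 spans the width: 2316.00 × 992.57.
Second fit — the 3×2 canvas into 712×445 spans the height: 667.50 × 445.00 (×0.2882 from 2316×1544).
Applying the same ×0.2882: 992.57 → 286.07.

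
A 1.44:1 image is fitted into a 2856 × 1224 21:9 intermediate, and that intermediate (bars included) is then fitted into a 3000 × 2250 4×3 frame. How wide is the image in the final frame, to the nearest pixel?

1851 px

1.44:1 in 2856×1224: fills the height, so the image is 1762.56 × 1224.00.
Second fit — the 21:9 canvas into 3000×2250 spans the width: 3000.00 × 1285.71 (×1.0504 from 2856×1224).
Applying the same ×1.0504: 1762.56 → 1851.43.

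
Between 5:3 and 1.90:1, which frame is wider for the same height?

5:3 = 1.667 and 1.9; 1.9 > 1.667.

1.90:1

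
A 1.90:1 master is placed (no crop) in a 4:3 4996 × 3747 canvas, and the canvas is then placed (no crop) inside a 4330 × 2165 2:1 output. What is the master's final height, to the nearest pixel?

1519 px

Inside the 4996×3747 canvas the master is width-limited at 4996.00 × 2629.47.
The 4:3 canvas is height-limited in 4330×2165, giving 2886.67 × 2165.00; scale factor 0.5778.
The master scales with it: height 2629.47 × 0.5778 ≈ 1519.30.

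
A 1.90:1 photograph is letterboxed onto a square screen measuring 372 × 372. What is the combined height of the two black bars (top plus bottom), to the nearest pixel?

176 px

1.90:1 is wider than square, so it spans the full width.
Content height = 372 / 1.900 ≈ 195.79 px.
Leftover height: 372 − 195.79 = 176.21 px.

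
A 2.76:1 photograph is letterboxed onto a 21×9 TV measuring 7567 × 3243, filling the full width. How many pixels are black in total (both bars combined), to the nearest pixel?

3793589 pixels

That makes the image 2741.6667 px tall (7567 / 2.760).
Leftover height: 3243 − 2741.6667 = 501.3333 px.
Across the 7567-px span: 501.3333 × 7567 ≈ 3793589 px.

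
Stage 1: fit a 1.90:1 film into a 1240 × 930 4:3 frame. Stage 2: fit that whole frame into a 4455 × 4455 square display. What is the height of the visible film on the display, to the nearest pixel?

2345 px

First fit — 1.90:1 into 1240×930 spans the width: 1240.00 × 652.63.
Second fit — the 4:3 canvas into 4455×4455 spans the width: 4455.00 × 3341.25 (×3.5927 from 1240×930).
So the film's height is 652.63 × 3.5927 ≈ 2344.74.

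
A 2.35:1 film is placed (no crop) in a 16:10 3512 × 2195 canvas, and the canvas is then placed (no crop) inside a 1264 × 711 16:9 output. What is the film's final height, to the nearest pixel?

484 px

2.35:1 in 3512×2195: fills the width, so the film is 3512.00 × 1494.47.
16:10 in 1264×711: fills the height, so the intermediate becomes 1137.60 × 711.00 — a scale of ×0.3239.
The film scales with it: height 1494.47 × 0.3239 ≈ 484.09.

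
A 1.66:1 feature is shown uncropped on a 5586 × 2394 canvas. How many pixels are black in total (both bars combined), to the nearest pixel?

3859032 pixels

1.66:1 (1.660) < 21×9 (2.333), so the feature fills the height.
The feature is 2394 × 1.660 ≈ 3974.0400 px wide.
Black = 5586 − 3974.0400 = 1611.9600 px.
Bar area = 1611.9600 × 2394 ≈ 3859032 px.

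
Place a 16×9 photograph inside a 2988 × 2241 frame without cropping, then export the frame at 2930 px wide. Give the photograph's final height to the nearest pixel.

In the 2988×2241 frame the photograph fills the width: height = 2988 × 9/16 ≈ 1680.75 px.
The frame scales by 2930/2988 = 0.9806; 1680.75 × 0.9806 ≈ 1648.12 px.

1648 px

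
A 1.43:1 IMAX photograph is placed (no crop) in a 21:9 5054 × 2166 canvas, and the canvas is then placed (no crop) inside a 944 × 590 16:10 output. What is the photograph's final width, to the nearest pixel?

First fit — 1.43:1 IMAX into 5054×2166 spans the height: 3097.38 × 2166.00.
Second fit — the 21:9 canvas into 944×590 spans the width: 944.00 × 404.57 (×0.1868 from 5054×2166).
Applying the same ×0.1868: 3097.38 → 578.54.

579 px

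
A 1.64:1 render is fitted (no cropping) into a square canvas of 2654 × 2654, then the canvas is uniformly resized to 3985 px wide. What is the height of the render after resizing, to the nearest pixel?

In the 2654×2654 frame the render fills the width: height = 2654 / 1.640 ≈ 1618.29 px.
Resizing to 3985 px wide multiplies everything by 1.5015: 1618.29 → 2429.88 px.

2430 px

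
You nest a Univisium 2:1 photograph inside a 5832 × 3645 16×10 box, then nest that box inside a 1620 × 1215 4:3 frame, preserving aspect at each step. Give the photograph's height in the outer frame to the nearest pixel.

810 px

First fit — Univisium 2:1 into 5832×3645 spans the width: 5832.00 × 2916.00.
Second fit — the 16×10 canvas into 1620×1215 spans the width: 1620.00 × 1012.50 (×0.2778 from 5832×3645).
Applying the same ×0.2778: 2916.00 → 810.00.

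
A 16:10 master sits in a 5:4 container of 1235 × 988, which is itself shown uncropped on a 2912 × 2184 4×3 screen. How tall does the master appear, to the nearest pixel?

1706 px

16:10 in 1235×988: fills the width, so the master is 1235.00 × 771.88.
The 5:4 canvas is height-limited in 2912×2184, giving 2730.00 × 2184.00; scale factor 2.2105.
Applying the same ×2.2105: 771.88 → 1706.25.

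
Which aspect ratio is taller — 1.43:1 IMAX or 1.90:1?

1.43:1 IMAX

1.43 and 1.9; 1.9 > 1.43. The smaller width-to-height ratio is the taller frame.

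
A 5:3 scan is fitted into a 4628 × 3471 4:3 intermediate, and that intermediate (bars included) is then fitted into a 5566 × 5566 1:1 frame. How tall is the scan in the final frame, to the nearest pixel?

3340 px

Inside the 4628×3471 canvas the scan is width-limited at 4628.00 × 2776.80.
Second fit — the 4:3 canvas into 5566×5566 spans the width: 5566.00 × 4174.50 (×1.2027 from 4628×3471).
The scan scales with it: height 2776.80 × 1.2027 ≈ 3339.60.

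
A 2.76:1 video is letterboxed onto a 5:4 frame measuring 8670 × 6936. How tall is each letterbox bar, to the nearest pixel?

Since 2.760 > 1.250, the video is width-limited.
Content height = 8670 / 2.760 ≈ 3141.30 px.
Leftover height: 6936 − 3141.30 = 3794.70 px → 1897.35 each side.

1897 px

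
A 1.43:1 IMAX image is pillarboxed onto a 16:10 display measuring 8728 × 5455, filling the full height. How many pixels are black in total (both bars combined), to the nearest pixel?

5058694 pixels

That makes the image 7800.6500 px wide (5455 × 1.430).
Leftover width: 8728 − 7800.6500 = 927.3500 px.
Bar area = 927.3500 × 5455 ≈ 5058694 px.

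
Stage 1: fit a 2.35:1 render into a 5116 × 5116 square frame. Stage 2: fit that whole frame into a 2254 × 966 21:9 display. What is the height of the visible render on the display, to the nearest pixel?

411 px

Inside the 5116×5116 canvas the render is width-limited at 5116.00 × 2177.02.
Second fit — the square canvas into 2254×966 spans the height: 966.00 × 966.00 (×0.1888 from 5116×5116).
Applying the same ×0.1888: 2177.02 → 411.06.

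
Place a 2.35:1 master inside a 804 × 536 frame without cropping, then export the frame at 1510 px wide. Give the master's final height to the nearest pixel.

In the 804×536 frame the master fills the width: height = 804 / 2.350 ≈ 342.13 px.
The frame scales by 1510/804 = 1.8781; 342.13 × 1.8781 ≈ 642.55 px.

643 px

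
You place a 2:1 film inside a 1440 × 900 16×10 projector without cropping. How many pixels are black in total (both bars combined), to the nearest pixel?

259200 pixels

Since 2.000 > 1.600, the film is width-limited.
That makes the image 720.0000 px tall (1440 × 1/2).
900 − 720.0000 = 180.0000 px of bars.
Bar area = 180.0000 × 1440 ≈ 259200 px.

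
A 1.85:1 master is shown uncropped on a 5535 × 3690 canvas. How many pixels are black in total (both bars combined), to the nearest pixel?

3864028 pixels

Since 1.850 > 1.500, the master is width-limited.
The master is 5535 / 1.850 ≈ 2991.8919 px tall.
3690 − 2991.8919 = 698.1081 px of bars.
Across the 5535-px span: 698.1081 × 5535 ≈ 3864028 px.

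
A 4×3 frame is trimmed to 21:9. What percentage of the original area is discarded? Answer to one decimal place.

21:9 is wider than 4×3, so the crop keeps the full width and trims the height.
Area ratio = (1.333)/(2.333) = 57.14%; the remaining 42.86% is cropped out.

42.9%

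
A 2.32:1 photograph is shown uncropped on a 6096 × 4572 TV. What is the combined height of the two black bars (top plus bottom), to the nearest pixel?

1944 px

2.32:1 is wider than 4:3, so it spans the full width.
The photograph is 6096 / 2.320 ≈ 2627.59 px tall.
Leftover height: 4572 − 2627.59 = 1944.41 px.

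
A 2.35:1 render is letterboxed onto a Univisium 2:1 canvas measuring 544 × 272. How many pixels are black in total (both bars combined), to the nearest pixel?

2.35:1 (2.350) > Univisium 2:1 (2.000), so the render fills the width.
That makes the image 231.4894 px tall (544 / 2.350).
Black = 272 − 231.4894 = 40.5106 px.
That's 40.5106 × 544 ≈ 22038 black pixels.

22038 pixels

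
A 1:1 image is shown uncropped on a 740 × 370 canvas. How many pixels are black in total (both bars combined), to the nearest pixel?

Since 1.000 < 2.000, the image is height-limited.
The image is 370 × 1/1 ≈ 370.0000 px wide.
Leftover width: 740 − 370.0000 = 370.0000 px.
Across the 370-px span: 370.0000 × 370 ≈ 136900 px.

136900 pixels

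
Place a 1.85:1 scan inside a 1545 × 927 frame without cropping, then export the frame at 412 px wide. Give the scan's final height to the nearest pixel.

223 px

At 1545×927 the scan is width-limited, so height = 1545 / 1.850 ≈ 835.14 px.
Scaling 1545 → 412 is ×0.2667, so the height becomes 835.14 × 0.2667 ≈ 222.70 px.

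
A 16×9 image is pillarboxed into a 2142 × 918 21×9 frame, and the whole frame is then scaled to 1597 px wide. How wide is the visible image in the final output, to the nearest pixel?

Fitted into 2142×918, the image spans the height; its width is 918 × 16/9 ≈ 1632.00 px.
Scaling 2142 → 1597 is ×0.7456, so the width becomes 1632.00 × 0.7456 ≈ 1216.76 px.

1217 px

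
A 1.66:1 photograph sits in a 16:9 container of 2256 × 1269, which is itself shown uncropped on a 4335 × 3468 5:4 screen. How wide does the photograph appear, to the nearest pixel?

4048 px

1.66:1 in 2256×1269: fills the height, so the photograph is 2106.54 × 1269.00.
Second fit — the 16:9 canvas into 4335×3468 spans the width: 4335.00 × 2438.44 (×1.9215 from 2256×1269).
Applying the same ×1.9215: 2106.54 → 4047.81.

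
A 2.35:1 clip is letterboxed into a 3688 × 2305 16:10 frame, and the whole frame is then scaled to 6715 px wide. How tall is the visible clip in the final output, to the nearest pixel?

2857 px

Fitted into 3688×2305, the clip spans the width; its height is 3688 / 2.350 ≈ 1569.36 px.
Scaling 3688 → 6715 is ×1.8208, so the height becomes 1569.36 × 1.8208 ≈ 2857.45 px.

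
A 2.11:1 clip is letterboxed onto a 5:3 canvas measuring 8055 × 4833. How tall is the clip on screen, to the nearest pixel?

3818 px

Since 2.110 > 1.667, the clip is width-limited.
That makes the image 3817.54 px tall (8055 / 2.110).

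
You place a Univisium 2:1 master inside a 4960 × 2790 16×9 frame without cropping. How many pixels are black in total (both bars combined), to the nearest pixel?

Since 2.000 > 1.778, the master is width-limited.
That makes the image 2480.0000 px tall (4960 × 1/2).
Black = 2790 − 2480.0000 = 310.0000 px.
Across the 4960-px span: 310.0000 × 4960 ≈ 1537600 px.

1537600 pixels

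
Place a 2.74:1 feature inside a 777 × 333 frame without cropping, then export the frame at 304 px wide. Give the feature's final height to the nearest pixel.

111 px

Fitted into 777×333, the feature spans the width; its height is 777 / 2.740 ≈ 283.58 px.
The frame scales by 304/777 = 0.3912; 283.58 × 0.3912 ≈ 110.95 px.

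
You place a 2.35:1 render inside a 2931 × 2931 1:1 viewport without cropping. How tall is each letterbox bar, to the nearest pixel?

842 px

Since 2.350 > 1.000, the render is width-limited.
Content height = 2931 / 2.350 ≈ 1247.23 px.
2931 − 1247.23 = 1683.77 px of bars (841.88 each).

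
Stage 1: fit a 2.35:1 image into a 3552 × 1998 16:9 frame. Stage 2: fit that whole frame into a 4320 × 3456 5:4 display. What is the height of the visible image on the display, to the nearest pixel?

2.35:1 in 3552×1998: fills the width, so the image is 3552.00 × 1511.49.
Second fit — the 16:9 canvas into 4320×3456 spans the width: 4320.00 × 2430.00 (×1.2162 from 3552×1998).
Applying the same ×1.2162: 1511.49 → 1838.30.

1838 px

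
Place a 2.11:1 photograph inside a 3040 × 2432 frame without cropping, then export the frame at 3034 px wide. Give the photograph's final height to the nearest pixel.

1438 px

Fitted into 3040×2432, the photograph spans the width; its height is 3040 / 2.110 ≈ 1440.76 px.
Resizing to 3034 px wide multiplies everything by 0.9980: 1440.76 → 1437.91 px.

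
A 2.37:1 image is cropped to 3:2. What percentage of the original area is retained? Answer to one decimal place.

The height stays; only width is cut (since 3:2 is narrower than 2.37:1).
Area ratio = (1.500)/(2.370) = 63.29% retained.

63.3%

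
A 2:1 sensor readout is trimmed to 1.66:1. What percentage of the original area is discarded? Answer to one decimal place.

1.66:1 is narrower than 2:1, so the crop keeps the full height and trims the width.
Fraction kept = (1.660)/(2.000) ≈ 83.00%, so 17.00% is lost.

17.0%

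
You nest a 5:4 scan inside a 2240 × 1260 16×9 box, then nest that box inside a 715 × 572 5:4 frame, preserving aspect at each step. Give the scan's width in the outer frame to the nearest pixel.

503 px

First fit — 5:4 into 2240×1260 spans the height: 1575.00 × 1260.00.
The 16×9 canvas is width-limited in 715×572, giving 715.00 × 402.19; scale factor 0.3192.
Applying the same ×0.3192: 1575.00 → 502.73.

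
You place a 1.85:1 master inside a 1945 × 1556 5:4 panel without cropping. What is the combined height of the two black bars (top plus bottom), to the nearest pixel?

1.85:1 (1.850) > 5:4 (1.250), so the master fills the width.
That makes the image 1051.35 px tall (1945 / 1.850).
Black = 1556 − 1051.35 = 504.65 px.

505 px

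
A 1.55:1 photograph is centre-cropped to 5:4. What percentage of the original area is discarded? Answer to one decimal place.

19.4%

Going from 1.55:1 to 5:4 means cutting width while keeping height.
Area ratio = (1.250)/(1.550) = 80.65%; the remaining 19.35% is cropped out.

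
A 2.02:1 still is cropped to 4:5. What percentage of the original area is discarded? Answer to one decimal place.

The height stays; only width is cut (since 4:5 is narrower than 2.02:1).
Fraction kept = (0.800)/(2.020) ≈ 39.60%, so 60.40% is lost.

60.4%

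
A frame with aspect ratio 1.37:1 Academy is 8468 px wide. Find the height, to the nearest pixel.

6181 px

Height = 8468 / 1.370 = 6181.02.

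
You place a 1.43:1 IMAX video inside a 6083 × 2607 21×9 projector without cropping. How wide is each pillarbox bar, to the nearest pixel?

1177 px

Since 1.430 < 2.333, the video is height-limited.
The video is 2607 × 1.430 ≈ 3728.01 px wide.
Black = 6083 − 3728.01 = 2354.99 px, or 1177.49 per bar.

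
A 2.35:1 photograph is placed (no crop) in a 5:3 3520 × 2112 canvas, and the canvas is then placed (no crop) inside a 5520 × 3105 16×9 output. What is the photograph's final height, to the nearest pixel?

2202 px

Inside the 3520×2112 canvas the photograph is width-limited at 3520.00 × 1497.87.
Second fit — the 5:3 canvas into 5520×3105 spans the height: 5175.00 × 3105.00 (×1.4702 from 3520×2112).
So the photograph's height is 1497.87 × 1.4702 ≈ 2202.13.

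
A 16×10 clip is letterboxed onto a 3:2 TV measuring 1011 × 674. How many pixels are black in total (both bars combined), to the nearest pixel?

16×10 is wider than 3:2, so it spans the full width.
Content height = 1011 × 10/16 ≈ 631.8750 px.
Black = 674 − 631.8750 = 42.1250 px.
That's 42.1250 × 1011 ≈ 42588 black pixels.

42588 pixels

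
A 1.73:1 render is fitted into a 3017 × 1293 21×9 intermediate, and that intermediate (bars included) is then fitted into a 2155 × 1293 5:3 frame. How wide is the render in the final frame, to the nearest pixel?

1.73:1 in 3017×1293: fills the height, so the render is 2236.89 × 1293.00.
The 21×9 canvas is width-limited in 2155×1293, giving 2155.00 × 923.57; scale factor 0.7143.
The render scales with it: width 2236.89 × 0.7143 ≈ 1597.78.

1598 px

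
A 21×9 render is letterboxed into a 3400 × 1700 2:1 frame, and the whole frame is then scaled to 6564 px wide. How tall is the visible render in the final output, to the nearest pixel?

2813 px

At 3400×1700 the render is width-limited, so height = 3400 × 9/21 ≈ 1457.14 px.
Resizing to 6564 px wide multiplies everything by 1.9306: 1457.14 → 2813.14 px.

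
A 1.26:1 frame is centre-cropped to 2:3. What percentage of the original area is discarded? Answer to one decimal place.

47.1%

Going from 1.26:1 to 2:3 means cutting width while keeping height.
Area ratio = (0.667)/(1.260) = 52.91%; the remaining 47.09% is cropped out.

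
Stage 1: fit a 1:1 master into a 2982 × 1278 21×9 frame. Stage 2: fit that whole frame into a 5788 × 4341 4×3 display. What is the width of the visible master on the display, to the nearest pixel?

2481 px

Inside the 2982×1278 canvas the master is height-limited at 1278.00 × 1278.00.
21×9 in 5788×4341: fills the width, so the intermediate becomes 5788.00 × 2480.57 — a scale of ×1.9410.
The master scales with it: width 1278.00 × 1.9410 ≈ 2480.57.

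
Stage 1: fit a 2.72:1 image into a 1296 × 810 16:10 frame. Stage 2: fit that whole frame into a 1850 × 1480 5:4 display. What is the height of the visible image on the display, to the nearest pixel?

2.72:1 in 1296×810: fills the width, so the image is 1296.00 × 476.47.
16:10 in 1850×1480: fills the width, so the intermediate becomes 1850.00 × 1156.25 — a scale of ×1.4275.
So the image's height is 476.47 × 1.4275 ≈ 680.15.

680 px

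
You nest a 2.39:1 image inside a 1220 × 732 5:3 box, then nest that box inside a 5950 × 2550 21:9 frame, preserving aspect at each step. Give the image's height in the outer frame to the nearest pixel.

Inside the 1220×732 canvas the image is width-limited at 1220.00 × 510.46.
The 5:3 canvas is height-limited in 5950×2550, giving 4250.00 × 2550.00; scale factor 3.4836.
Applying the same ×3.4836: 510.46 → 1778.24.

1778 px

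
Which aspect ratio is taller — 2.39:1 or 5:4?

2.39 and 5:4 = 1.25; 2.39 > 1.25. The smaller width-to-height ratio is the taller frame.

5:4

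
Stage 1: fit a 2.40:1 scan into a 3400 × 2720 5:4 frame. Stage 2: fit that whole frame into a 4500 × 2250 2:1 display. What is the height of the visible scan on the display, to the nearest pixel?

First fit — 2.40:1 into 3400×2720 spans the width: 3400.00 × 1416.67.
The 5:4 canvas is height-limited in 4500×2250, giving 2812.50 × 2250.00; scale factor 0.8272.
The scan scales with it: height 1416.67 × 0.8272 ≈ 1171.88.

1172 px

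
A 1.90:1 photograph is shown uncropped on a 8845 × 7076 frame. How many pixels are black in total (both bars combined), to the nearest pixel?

1.90:1 (1.900) > 5:4 (1.250), so the photograph fills the width.
The photograph is 8845 / 1.900 ≈ 4655.2632 px tall.
7076 − 4655.2632 = 2420.7368 px of bars.
That's 2420.7368 × 8845 ≈ 21411417 black pixels.

21411417 pixels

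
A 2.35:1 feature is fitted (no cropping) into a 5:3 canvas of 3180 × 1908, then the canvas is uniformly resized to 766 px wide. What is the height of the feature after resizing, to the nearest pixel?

In the 3180×1908 frame the feature fills the width: height = 3180 / 2.350 ≈ 1353.19 px.
Scaling 3180 → 766 is ×0.2409, so the height becomes 1353.19 × 0.2409 ≈ 325.96 px.

326 px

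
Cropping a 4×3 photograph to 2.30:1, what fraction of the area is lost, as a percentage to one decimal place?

42.0%

The width stays; only height is cut (since 2.30:1 is wider than 4×3).
(1.333)/(2.300) ≈ 0.580 of the area survives, leaving 42.03% discarded.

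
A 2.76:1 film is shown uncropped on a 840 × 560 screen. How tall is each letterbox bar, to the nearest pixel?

2.76:1 is wider than 3:2, so it spans the full width.
Content height = 840 / 2.760 ≈ 304.35 px.
Leftover height: 560 − 304.35 = 255.65 px → 127.83 each side.

128 px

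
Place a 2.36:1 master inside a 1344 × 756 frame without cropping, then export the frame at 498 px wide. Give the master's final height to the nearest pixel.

At 1344×756 the master is width-limited, so height = 1344 / 2.360 ≈ 569.49 px.
Scaling 1344 → 498 is ×0.3705, so the height becomes 569.49 × 0.3705 ≈ 211.02 px.

211 px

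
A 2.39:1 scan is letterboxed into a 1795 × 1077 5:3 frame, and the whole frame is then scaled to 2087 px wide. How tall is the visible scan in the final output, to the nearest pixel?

873 px

At 1795×1077 the scan is width-limited, so height = 1795 / 2.390 ≈ 751.05 px.
Scaling 1795 → 2087 is ×1.1627, so the height becomes 751.05 × 1.1627 ≈ 873.22 px.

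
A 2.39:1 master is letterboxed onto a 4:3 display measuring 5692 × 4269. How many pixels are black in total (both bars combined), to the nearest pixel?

2.39:1 (2.390) > 4:3 (1.333), so the master fills the width.
The master is 5692 / 2.390 ≈ 2381.5900 px tall.
Black = 4269 − 2381.5900 = 1887.4100 px.
That's 1887.4100 × 5692 ≈ 10743138 black pixels.

10743138 pixels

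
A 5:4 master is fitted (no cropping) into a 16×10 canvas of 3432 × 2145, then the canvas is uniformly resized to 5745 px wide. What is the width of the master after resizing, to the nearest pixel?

Fitted into 3432×2145, the master spans the height; its width is 2145 × 5/4 ≈ 2681.25 px.
The frame scales by 5745/3432 = 1.6740; 2681.25 × 1.6740 ≈ 4488.28 px.

4488 px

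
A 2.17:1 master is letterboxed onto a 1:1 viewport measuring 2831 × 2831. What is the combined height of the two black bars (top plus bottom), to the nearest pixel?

Since 2.170 > 1.000, the master is width-limited.
That makes the image 1304.61 px tall (2831 / 2.170).
2831 − 1304.61 = 1526.39 px of bars.

1526 px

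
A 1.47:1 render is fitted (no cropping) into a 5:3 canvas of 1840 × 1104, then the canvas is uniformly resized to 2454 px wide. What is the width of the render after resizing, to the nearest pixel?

2164 px

At 1840×1104 the render is height-limited, so width = 1104 × 1.470 ≈ 1622.88 px.
Scaling 1840 → 2454 is ×1.3337, so the width becomes 1622.88 × 1.3337 ≈ 2164.43 px.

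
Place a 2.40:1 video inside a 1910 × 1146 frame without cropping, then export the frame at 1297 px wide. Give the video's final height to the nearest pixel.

In the 1910×1146 frame the video fills the width: height = 1910 / 2.400 ≈ 795.83 px.
Scaling 1910 → 1297 is ×0.6791, so the height becomes 795.83 × 0.6791 ≈ 540.42 px.

540 px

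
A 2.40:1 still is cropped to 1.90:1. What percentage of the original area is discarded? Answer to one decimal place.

20.8%

1.90:1 is narrower than 2.40:1, so the crop keeps the full height and trims the width.
Fraction kept = (1.900)/(2.400) ≈ 79.17%, so 20.83% is lost.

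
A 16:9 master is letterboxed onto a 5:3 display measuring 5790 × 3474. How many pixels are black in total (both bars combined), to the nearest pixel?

Since 1.778 > 1.667, the master is width-limited.
That makes the image 3256.8750 px tall (5790 × 9/16).
Black = 3474 − 3256.8750 = 217.1250 px.
Across the 5790-px span: 217.1250 × 5790 ≈ 1257154 px.

1257154 pixels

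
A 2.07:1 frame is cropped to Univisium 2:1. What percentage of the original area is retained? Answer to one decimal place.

96.6%

The height stays; only width is cut (since Univisium 2:1 is narrower than 2.07:1).
Fraction kept = (2.000)/(2.070) ≈ 96.62%.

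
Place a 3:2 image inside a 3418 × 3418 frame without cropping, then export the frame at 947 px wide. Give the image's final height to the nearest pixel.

631 px

In the 3418×3418 frame the image fills the width: height = 3418 × 2/3 ≈ 2278.67 px.
Resizing to 947 px wide multiplies everything by 0.2771: 2278.67 → 631.33 px.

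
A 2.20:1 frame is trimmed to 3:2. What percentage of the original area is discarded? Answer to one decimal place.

The height stays; only width is cut (since 3:2 is narrower than 2.20:1).
(1.500)/(2.200) ≈ 0.682 of the area survives, leaving 31.82% discarded.

31.8%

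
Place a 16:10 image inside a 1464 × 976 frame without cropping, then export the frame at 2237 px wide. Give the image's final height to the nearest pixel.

1398 px

In the 1464×976 frame the image fills the width: height = 1464 × 10/16 ≈ 915.00 px.
Scaling 1464 → 2237 is ×1.5280, so the height becomes 915.00 × 1.5280 ≈ 1398.12 px.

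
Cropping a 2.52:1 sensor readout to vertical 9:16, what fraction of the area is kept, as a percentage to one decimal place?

Going from 2.52:1 to vertical 9:16 means cutting width while keeping height.
Area ratio = (0.562)/(2.520) = 22.32% retained.

22.3%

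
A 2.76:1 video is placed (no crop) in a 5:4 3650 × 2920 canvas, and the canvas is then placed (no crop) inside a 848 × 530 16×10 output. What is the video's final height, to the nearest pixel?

2.76:1 in 3650×2920: fills the width, so the video is 3650.00 × 1322.46.
Second fit — the 5:4 canvas into 848×530 spans the height: 662.50 × 530.00 (×0.1815 from 3650×2920).
Applying the same ×0.1815: 1322.46 → 240.04.

240 px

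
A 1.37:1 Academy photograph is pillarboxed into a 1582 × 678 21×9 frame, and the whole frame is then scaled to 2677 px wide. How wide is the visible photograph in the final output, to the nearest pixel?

At 1582×678 the photograph is height-limited, so width = 678 × 1.370 ≈ 928.86 px.
The frame scales by 2677/1582 = 1.6922; 928.86 × 1.6922 ≈ 1571.78 px.

1572 px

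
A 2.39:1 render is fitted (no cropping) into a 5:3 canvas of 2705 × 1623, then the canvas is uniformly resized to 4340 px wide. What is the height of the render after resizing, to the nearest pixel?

1816 px

In the 2705×1623 frame the render fills the width: height = 2705 / 2.390 ≈ 1131.80 px.
Resizing to 4340 px wide multiplies everything by 1.6044: 1131.80 → 1815.90 px.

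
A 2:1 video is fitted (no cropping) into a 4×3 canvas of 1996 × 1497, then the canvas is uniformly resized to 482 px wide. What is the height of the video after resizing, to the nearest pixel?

241 px

Fitted into 1996×1497, the video spans the width; its height is 1996 × 1/2 ≈ 998.00 px.
The frame scales by 482/1996 = 0.2415; 998.00 × 0.2415 ≈ 241.00 px.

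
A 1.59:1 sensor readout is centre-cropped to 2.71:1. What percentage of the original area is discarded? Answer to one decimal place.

41.3%

2.71:1 is wider than 1.59:1, so the crop keeps the full width and trims the height.
(1.590)/(2.710) ≈ 0.587 of the area survives, leaving 41.33% discarded.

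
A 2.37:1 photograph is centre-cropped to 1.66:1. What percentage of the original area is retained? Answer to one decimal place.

70.0%

1.66:1 is narrower than 2.37:1, so the crop keeps the full height and trims the width.
Area ratio = (1.660)/(2.370) = 70.04% retained.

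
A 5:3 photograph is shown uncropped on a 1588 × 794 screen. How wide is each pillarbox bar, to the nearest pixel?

132 px

5:3 is narrower than 2:1, so it spans the full height.
The photograph is 794 × 5/3 ≈ 1323.33 px wide.
1588 − 1323.33 = 264.67 px of bars (132.33 each).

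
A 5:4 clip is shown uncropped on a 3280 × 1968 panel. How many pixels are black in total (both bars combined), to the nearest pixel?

1613760 pixels

5:4 is narrower than 5:3, so it spans the full height.
That makes the image 2460.0000 px wide (1968 × 5/4).
3280 − 2460.0000 = 820.0000 px of bars.
That's 820.0000 × 1968 ≈ 1613760 black pixels.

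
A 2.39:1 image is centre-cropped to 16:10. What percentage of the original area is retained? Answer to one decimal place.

66.9%

Going from 2.39:1 to 16:10 means cutting width while keeping height.
Fraction kept = (1.600)/(2.390) ≈ 66.95%.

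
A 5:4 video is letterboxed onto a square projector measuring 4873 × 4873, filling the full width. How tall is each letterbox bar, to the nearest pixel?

The video is 4873 × 4/5 ≈ 3898.40 px tall.
4873 − 3898.40 = 974.60 px of bars (487.30 each).

487 px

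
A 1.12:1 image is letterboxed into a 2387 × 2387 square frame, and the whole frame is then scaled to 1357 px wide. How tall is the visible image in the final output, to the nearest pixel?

1212 px

At 2387×2387 the image is width-limited, so height = 2387 / 1.120 ≈ 2131.25 px.
The frame scales by 1357/2387 = 0.5685; 2131.25 × 0.5685 ≈ 1211.61 px.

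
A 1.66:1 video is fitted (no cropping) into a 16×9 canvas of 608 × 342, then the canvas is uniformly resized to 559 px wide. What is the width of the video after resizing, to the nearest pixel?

At 608×342 the video is height-limited, so width = 342 × 1.660 ≈ 567.72 px.
The frame scales by 559/608 = 0.9194; 567.72 × 0.9194 ≈ 521.97 px.

522 px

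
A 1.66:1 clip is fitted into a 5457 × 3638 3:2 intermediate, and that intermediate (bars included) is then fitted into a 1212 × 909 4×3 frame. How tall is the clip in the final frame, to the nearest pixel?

730 px

First fit — 1.66:1 into 5457×3638 spans the width: 5457.00 × 3287.35.
3:2 in 1212×909: fills the width, so the intermediate becomes 1212.00 × 808.00 — a scale of ×0.2221.
Applying the same ×0.2221: 3287.35 → 730.12.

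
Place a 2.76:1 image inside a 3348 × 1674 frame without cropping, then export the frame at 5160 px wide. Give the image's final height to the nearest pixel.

1870 px

Fitted into 3348×1674, the image spans the width; its height is 3348 / 2.760 ≈ 1213.04 px.
Scaling 3348 → 5160 is ×1.5412, so the height becomes 1213.04 × 1.5412 ≈ 1869.57 px.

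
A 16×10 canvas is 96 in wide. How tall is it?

At 16×10, 96 × 10/16 ≈ 60.

60 in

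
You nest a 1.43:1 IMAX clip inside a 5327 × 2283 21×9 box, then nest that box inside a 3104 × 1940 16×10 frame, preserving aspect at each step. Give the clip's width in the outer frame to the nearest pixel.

1.43:1 IMAX in 5327×2283: fills the height, so the clip is 3264.69 × 2283.00.
The 21×9 canvas is width-limited in 3104×1940, giving 3104.00 × 1330.29; scale factor 0.5827.
So the clip's width is 3264.69 × 0.5827 ≈ 1902.31.

1902 px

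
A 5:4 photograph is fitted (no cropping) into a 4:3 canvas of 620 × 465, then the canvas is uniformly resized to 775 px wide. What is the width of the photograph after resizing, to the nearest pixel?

727 px

Fitted into 620×465, the photograph spans the height; its width is 465 × 5/4 ≈ 581.25 px.
Resizing to 775 px wide multiplies everything by 1.2500: 581.25 → 726.56 px.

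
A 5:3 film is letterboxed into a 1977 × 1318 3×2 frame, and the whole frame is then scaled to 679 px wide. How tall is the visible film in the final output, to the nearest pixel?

407 px

At 1977×1318 the film is width-limited, so height = 1977 × 3/5 ≈ 1186.20 px.
Scaling 1977 → 679 is ×0.3434, so the height becomes 1186.20 × 0.3434 ≈ 407.40 px.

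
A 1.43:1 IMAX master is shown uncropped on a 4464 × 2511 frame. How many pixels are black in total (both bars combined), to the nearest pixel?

1.43:1 IMAX is narrower than 16:9, so it spans the full height.
Content width = 2511 × 1.430 ≈ 3590.7300 px.
Black = 4464 − 3590.7300 = 873.2700 px.
Bar area = 873.2700 × 2511 ≈ 2192781 px.

2192781 pixels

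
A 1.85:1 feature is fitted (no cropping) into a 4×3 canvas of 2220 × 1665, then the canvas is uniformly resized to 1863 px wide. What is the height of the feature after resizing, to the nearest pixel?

In the 2220×1665 frame the feature fills the width: height = 2220 / 1.850 ≈ 1200.00 px.
Resizing to 1863 px wide multiplies everything by 0.8392: 1200.00 → 1007.03 px.

1007 px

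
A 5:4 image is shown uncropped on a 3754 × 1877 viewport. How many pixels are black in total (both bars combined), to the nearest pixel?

2642347 pixels

5:4 is narrower than Univisium 2:1, so it spans the full height.
That makes the image 2346.2500 px wide (1877 × 5/4).
3754 − 2346.2500 = 1407.7500 px of bars.
Across the 1877-px span: 1407.7500 × 1877 ≈ 2642347 px.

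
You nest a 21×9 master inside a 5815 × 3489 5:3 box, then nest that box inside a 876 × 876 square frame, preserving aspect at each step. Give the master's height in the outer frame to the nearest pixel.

First fit — 21×9 into 5815×3489 spans the width: 5815.00 × 2492.14.
The 5:3 canvas is width-limited in 876×876, giving 876.00 × 525.60; scale factor 0.1506.
The master scales with it: height 2492.14 × 0.1506 ≈ 375.43.

375 px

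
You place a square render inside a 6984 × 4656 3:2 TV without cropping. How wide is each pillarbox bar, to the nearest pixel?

1164 px

square is narrower than 3:2, so it spans the full height.
That makes the image 4656.00 px wide (4656 × 1/1).
Black = 6984 − 4656.00 = 2328.00 px, or 1164.00 per bar.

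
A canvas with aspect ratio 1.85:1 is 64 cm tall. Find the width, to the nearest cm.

118 cm

64 × 1.850 = 118.40.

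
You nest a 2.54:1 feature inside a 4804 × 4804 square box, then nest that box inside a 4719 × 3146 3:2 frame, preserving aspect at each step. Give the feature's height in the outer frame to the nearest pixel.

2.54:1 in 4804×4804: fills the width, so the feature is 4804.00 × 1891.34.
square in 4719×3146: fills the height, so the intermediate becomes 3146.00 × 3146.00 — a scale of ×0.6549.
The feature scales with it: height 1891.34 × 0.6549 ≈ 1238.58.

1239 px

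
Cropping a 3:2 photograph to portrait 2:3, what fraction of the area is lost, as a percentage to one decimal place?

55.6%

Going from 3:2 to portrait 2:3 means cutting width while keeping height.
Area ratio = (0.667)/(1.500) = 44.44%; the remaining 55.56% is cropped out.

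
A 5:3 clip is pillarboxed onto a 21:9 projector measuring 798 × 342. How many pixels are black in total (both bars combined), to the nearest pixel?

5:3 is narrower than 21:9, so it spans the full height.
The clip is 342 × 5/3 ≈ 570.0000 px wide.
798 − 570.0000 = 228.0000 px of bars.
That's 228.0000 × 342 ≈ 77976 black pixels.

77976 pixels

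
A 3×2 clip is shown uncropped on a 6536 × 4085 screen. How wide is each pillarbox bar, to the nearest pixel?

Since 1.500 < 1.600, the clip is height-limited.
That makes the image 6127.50 px wide (4085 × 3/2).
Black = 6536 − 6127.50 = 408.50 px, or 204.25 per bar.

204 px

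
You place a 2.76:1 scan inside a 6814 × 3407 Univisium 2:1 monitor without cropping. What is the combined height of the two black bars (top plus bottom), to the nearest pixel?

2.76:1 (2.760) > Univisium 2:1 (2.000), so the scan fills the width.
That makes the image 2468.84 px tall (6814 / 2.760).
3407 − 2468.84 = 938.16 px of bars.

938 px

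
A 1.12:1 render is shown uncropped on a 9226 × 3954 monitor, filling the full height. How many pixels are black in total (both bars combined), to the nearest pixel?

18969394 pixels

The render is 3954 × 1.120 ≈ 4428.4800 px wide.
Leftover width: 9226 − 4428.4800 = 4797.5200 px.
Bar area = 4797.5200 × 3954 ≈ 18969394 px.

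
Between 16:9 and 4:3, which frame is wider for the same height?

16:9

16:9 = 1.778 and 4:3 = 1.333; 1.778 > 1.333.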